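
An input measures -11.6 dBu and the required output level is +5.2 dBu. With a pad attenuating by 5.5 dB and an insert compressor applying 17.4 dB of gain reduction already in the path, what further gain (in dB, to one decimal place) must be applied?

39.7 dB

The required make-up gain is the shortfall in the dB sum.
G = +5.2 − (-11.6) + 5.5 + 17.4 = 39.7 dB.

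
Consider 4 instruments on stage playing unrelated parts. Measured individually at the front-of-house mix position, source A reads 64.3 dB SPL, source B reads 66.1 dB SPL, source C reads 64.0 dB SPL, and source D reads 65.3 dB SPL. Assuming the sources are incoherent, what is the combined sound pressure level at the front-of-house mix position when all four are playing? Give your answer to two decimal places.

Add the sources as powers (linear), then convert back to dB:
L_total = 10·log₁₀(10^(64.3/10) + 10^(66.1/10) + 10^(64.0/10) + 10^(65.3/10)) = 10·log₁₀(12670000) = 71.03 dB SPL.

71.03 dB SPL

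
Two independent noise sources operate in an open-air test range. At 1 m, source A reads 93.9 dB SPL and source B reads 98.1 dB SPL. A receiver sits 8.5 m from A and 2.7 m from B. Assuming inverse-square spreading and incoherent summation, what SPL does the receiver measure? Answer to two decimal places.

At the listener: L_A = 93.9 − 20·log₁₀(8.5) = 75.312 dB; L_B = 98.1 − 20·log₁₀(2.7) = 89.473 dB.
Combined: 10·log₁₀(10^(75.312/10)+10^(89.473/10)) = 89.64 dB SPL.

89.64 dB SPL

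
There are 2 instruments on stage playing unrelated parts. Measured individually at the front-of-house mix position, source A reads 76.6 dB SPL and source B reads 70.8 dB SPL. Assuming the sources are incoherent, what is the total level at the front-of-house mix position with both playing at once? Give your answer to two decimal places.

77.61 dB SPL

Uncorrelated sources add in intensity (power), not in dB.
L_total = 10·log₁₀(10^(76.6/10) + 10^(70.8/10)) = 10·log₁₀(57730000) = 77.61 dB SPL.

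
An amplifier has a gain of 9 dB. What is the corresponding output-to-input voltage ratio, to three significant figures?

Voltage ratio = 10^(dB/20).
10^(9/20) = 10^(0.4500) = 2.82.

2.82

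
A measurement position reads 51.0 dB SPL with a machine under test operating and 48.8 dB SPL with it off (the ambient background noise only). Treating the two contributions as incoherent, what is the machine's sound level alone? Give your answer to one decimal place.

47.0 dB SPL

Remove the background by subtracting linear intensities:
L_src = 10·log₁₀(10^(51.0/10) − 10^(48.8/10)) = 10·log₁₀(50030) = 47.0 dB SPL.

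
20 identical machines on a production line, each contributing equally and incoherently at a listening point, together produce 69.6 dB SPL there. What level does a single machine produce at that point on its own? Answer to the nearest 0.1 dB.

20 equal incoherent sources add 10·log₁₀(20) = 13.01 dB over one source.
L_one = 69.6 − 13.01 = 56.6 dB SPL.

56.6 dB SPL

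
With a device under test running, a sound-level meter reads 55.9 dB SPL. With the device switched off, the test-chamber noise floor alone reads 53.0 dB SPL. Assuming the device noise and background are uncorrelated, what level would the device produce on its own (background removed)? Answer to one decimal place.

52.8 dB SPL

Background correction is a power subtraction:
L_src = 10·log₁₀(10^(55.9/10) − 10^(53.0/10)) = 10·log₁₀(189500) = 52.8 dB SPL.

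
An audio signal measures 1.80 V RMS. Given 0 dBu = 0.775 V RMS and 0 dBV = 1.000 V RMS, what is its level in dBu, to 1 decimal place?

+7.3 dBu

dBu = 20·log₁₀(V / 0.775 V).
20·log₁₀(1.80/0.775) = +7.3 dBu.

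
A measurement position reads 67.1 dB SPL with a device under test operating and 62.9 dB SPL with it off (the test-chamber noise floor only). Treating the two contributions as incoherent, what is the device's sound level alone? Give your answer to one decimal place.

Remove the background by subtracting linear intensities:
L_src = 10·log₁₀(10^(67.1/10) − 10^(62.9/10)) = 10·log₁₀(3179000) = 65.0 dB SPL.

65.0 dB SPL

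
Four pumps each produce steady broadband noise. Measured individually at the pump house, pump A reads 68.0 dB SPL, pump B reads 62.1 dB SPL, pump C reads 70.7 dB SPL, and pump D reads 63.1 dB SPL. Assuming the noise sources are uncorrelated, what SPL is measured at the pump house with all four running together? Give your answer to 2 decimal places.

Uncorrelated sources add in intensity (power), not in dB.
L_total = 10·log₁₀(10^(68.0/10) + 10^(62.1/10) + 10^(70.7/10) + 10^(63.1/10)) = 10·log₁₀(21720000) = 73.37 dB SPL.

73.37 dB SPL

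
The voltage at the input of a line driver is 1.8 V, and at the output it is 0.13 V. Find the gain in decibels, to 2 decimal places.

Voltage ratio → dB uses the 20·log₁₀ form:
20·log₁₀(0.13/1.8) = 20·log₁₀(0.07222) = -22.83 dB.

-22.83 dB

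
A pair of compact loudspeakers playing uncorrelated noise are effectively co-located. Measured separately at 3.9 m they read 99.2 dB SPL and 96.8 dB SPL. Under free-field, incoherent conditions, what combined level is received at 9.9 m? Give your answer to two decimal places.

93.08 dB SPL

Combined at 3.9 m: 10·log₁₀(10^(99.2/10)+10^(96.8/10)) = 101.174 dB SPL.
Then apply −20·log₁₀(9.9/3.9) = -8.091 dB → 93.08 dB SPL.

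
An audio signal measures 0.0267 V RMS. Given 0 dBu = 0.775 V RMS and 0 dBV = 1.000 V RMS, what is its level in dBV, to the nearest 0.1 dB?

dBV = 20·log₁₀(V / 1.000 V).
20·log₁₀(0.0267/1.000) = -31.5 dBV.

-31.5 dBV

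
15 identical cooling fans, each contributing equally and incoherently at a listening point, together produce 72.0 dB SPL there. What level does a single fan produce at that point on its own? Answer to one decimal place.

15 equal incoherent sources add 10·log₁₀(15) = 11.76 dB over one source.
L_one = 72.0 − 11.76 = 60.2 dB SPL.

60.2 dB SPL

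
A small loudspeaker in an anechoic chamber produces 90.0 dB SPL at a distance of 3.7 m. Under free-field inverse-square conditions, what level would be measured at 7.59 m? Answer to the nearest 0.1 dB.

Inverse-square spreading gives ΔL = −20·log₁₀(d₂/d₁).
ΔL = −20·log₁₀(7.59/3.7) = -6.24 dB, so L₂ = 90.0 + (-6.24) = 83.8 dB SPL.

83.8 dB SPL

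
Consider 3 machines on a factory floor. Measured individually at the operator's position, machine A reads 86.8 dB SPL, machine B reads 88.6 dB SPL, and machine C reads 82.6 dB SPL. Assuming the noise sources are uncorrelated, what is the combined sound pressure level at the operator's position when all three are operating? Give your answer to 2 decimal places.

91.41 dB SPL

Uncorrelated sources add in intensity (power), not in dB.
L_total = 10·log₁₀(10^(86.8/10) + 10^(88.6/10) + 10^(82.6/10)) = 10·log₁₀(1385000000) = 91.41 dB SPL.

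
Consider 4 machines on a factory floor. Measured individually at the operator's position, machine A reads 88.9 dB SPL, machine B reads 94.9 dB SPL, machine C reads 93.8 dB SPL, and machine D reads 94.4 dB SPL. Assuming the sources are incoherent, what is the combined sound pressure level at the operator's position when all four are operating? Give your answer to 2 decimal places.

Incoherent sources sum as intensities:
L_total = 10·log₁₀(10^(88.9/10) + 10^(94.9/10) + 10^(93.8/10) + 10^(94.4/10)) = 10·log₁₀(9020000000) = 99.55 dB SPL.

99.55 dB SPL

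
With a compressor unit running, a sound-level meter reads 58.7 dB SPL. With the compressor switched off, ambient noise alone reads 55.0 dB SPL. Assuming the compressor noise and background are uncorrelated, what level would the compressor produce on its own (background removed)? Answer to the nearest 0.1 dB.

Background correction is a power subtraction:
L_src = 10·log₁₀(10^(58.7/10) − 10^(55.0/10)) = 10·log₁₀(425100) = 56.3 dB SPL.

56.3 dB SPL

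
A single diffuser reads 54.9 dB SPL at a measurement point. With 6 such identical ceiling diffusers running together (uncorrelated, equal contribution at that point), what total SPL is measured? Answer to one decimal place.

62.7 dB SPL

6 equal incoherent sources raise the level by 10·log₁₀(6) = 7.78 dB.
L_total = 54.9 + 7.78 = 62.7 dB SPL.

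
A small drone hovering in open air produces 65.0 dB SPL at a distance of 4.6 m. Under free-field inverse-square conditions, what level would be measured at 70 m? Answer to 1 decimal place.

Free-field point source: level drops by 20·log₁₀ of the distance ratio.
ΔL = −20·log₁₀(70/4.6) = -23.65 dB, so L₂ = 65.0 + (-23.65) = 41.4 dB SPL.

41.4 dB SPL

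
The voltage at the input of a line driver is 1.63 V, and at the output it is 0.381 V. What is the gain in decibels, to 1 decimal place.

-12.6 dB

For a voltage ratio, dB = 20·log₁₀(V₂/V₁).
20·log₁₀(0.381/1.63) = 20·log₁₀(0.2337) = -12.6 dB.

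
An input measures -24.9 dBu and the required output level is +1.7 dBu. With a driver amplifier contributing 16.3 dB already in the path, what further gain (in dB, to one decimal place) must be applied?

The required make-up gain is the shortfall in the dB sum.
G = +1.7 − (-24.9) − 16.3 = 10.3 dB.

10.3 dB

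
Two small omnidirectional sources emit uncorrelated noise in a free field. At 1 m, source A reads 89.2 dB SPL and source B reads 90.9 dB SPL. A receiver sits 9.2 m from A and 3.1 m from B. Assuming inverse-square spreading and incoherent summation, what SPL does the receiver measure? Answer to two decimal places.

At the listener: L_A = 89.2 − 20·log₁₀(9.2) = 69.924 dB; L_B = 90.9 − 20·log₁₀(3.1) = 81.073 dB.
Combined: 10·log₁₀(10^(69.924/10)+10^(81.073/10)) = 81.39 dB SPL.

81.39 dB SPL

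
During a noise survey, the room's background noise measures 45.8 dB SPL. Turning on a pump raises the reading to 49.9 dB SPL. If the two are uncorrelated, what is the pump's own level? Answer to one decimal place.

Background correction is a power subtraction:
L_src = 10·log₁₀(10^(49.9/10) − 10^(45.8/10)) = 10·log₁₀(59700) = 47.8 dB SPL.

47.8 dB SPL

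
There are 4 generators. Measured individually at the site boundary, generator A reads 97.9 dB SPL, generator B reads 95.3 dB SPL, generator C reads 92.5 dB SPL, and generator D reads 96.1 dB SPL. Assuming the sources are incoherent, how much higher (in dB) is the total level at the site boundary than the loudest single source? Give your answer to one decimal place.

4.0 dB

Uncorrelated sources add in intensity (power), not in dB.
L_total = 10·log₁₀(10^(97.9/10) + 10^(95.3/10) + 10^(92.5/10) + 10^(96.1/10)) = 101.88 dB SPL.
Excess over the loudest (97.9 dB): 101.88 − 97.9 = 4.0 dB.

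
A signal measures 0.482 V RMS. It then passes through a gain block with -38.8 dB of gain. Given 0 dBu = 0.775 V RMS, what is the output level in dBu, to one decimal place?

-42.9 dBu

Input level: 20·log₁₀(0.482/0.775) = -4.13 dBu.
Output: -4.13 − 38.8 = -42.9 dBu.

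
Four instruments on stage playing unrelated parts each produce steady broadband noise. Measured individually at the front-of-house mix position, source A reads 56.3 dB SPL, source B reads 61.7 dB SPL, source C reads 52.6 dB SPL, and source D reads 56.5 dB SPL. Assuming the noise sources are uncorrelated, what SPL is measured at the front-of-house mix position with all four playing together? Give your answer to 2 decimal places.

Add the sources as powers (linear), then convert back to dB:
L_total = 10·log₁₀(10^(56.3/10) + 10^(61.7/10) + 10^(52.6/10) + 10^(56.5/10)) = 10·log₁₀(2534000) = 64.04 dB SPL.

64.04 dB SPL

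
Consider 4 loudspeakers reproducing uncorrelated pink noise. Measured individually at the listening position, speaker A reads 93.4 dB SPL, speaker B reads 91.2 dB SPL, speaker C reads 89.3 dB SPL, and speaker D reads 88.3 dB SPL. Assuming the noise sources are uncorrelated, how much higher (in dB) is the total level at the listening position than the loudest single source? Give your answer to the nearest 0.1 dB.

Incoherent sources sum as intensities:
L_total = 10·log₁₀(10^(93.4/10) + 10^(91.2/10) + 10^(89.3/10) + 10^(88.3/10)) = 97.02 dB SPL.
Excess over the loudest (93.4 dB): 97.02 − 93.4 = 3.6 dB.

3.6 dB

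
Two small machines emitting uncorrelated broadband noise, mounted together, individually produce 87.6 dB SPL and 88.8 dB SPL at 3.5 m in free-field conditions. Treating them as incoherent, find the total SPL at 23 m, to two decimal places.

74.90 dB SPL

Combined at 3.5 m: 10·log₁₀(10^(87.6/10)+10^(88.8/10)) = 91.252 dB SPL.
Then apply −20·log₁₀(23/3.5) = -16.353 dB → 74.90 dB SPL.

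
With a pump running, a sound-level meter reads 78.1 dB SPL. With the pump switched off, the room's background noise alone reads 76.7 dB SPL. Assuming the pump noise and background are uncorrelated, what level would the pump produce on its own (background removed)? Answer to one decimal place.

Background correction is a power subtraction:
L_src = 10·log₁₀(10^(78.1/10) − 10^(76.7/10)) = 10·log₁₀(17790000) = 72.5 dB SPL.

72.5 dB SPL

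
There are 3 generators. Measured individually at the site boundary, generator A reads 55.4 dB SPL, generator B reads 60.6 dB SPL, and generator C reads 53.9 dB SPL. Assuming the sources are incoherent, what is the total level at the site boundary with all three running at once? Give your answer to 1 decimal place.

Incoherent sources sum as intensities:
L_total = 10·log₁₀(10^(55.4/10) + 10^(60.6/10) + 10^(53.9/10)) = 10·log₁₀(1740000) = 62.4 dB SPL.

62.4 dB SPL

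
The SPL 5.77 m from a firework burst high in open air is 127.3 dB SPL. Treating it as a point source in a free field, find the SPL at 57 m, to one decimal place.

107.4 dB SPL

Inverse-square spreading gives ΔL = −20·log₁₀(d₂/d₁).
ΔL = −20·log₁₀(57/5.77) = -19.89 dB, so L₂ = 127.3 + (-19.89) = 107.4 dB SPL.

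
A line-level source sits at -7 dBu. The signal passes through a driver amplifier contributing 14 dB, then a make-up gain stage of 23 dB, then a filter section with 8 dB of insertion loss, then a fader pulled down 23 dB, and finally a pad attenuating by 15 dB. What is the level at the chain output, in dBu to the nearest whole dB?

Cascaded gains and losses add directly in dB.
-7 + 14 + 23 − 8 − 23 − 15 = -16 dBu.

-16 dBu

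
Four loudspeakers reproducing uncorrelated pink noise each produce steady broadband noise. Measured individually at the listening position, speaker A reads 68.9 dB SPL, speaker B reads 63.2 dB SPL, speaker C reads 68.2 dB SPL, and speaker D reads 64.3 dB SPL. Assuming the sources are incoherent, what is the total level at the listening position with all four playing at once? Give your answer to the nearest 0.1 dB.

Uncorrelated sources add in intensity (power), not in dB.
L_total = 10·log₁₀(10^(68.9/10) + 10^(63.2/10) + 10^(68.2/10) + 10^(64.3/10)) = 10·log₁₀(19150000) = 72.8 dB SPL.

72.8 dB SPL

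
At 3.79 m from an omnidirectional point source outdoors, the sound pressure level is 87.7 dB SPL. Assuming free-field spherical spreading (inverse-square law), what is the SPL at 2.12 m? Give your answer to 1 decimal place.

92.7 dB SPL

Free-field point source: level drops by 20·log₁₀ of the distance ratio.
ΔL = −20·log₁₀(2.12/3.79) = 5.05 dB, so L₂ = 87.7 + (5.05) = 92.7 dB SPL.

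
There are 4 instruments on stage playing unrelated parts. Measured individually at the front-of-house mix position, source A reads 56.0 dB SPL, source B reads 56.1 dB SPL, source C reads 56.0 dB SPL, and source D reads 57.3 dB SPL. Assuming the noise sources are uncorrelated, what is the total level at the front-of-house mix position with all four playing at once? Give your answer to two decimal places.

Incoherent sources sum as intensities:
L_total = 10·log₁₀(10^(56.0/10) + 10^(56.1/10) + 10^(56.0/10) + 10^(57.3/10)) = 10·log₁₀(1741000) = 62.41 dB SPL.

62.41 dB SPL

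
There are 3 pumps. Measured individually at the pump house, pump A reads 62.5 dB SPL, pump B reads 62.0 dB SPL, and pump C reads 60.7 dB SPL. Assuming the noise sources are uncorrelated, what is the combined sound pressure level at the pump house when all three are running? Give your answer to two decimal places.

66.57 dB SPL

Incoherent sources sum as intensities:
L_total = 10·log₁₀(10^(62.5/10) + 10^(62.0/10) + 10^(60.7/10)) = 10·log₁₀(4538000) = 66.57 dB SPL.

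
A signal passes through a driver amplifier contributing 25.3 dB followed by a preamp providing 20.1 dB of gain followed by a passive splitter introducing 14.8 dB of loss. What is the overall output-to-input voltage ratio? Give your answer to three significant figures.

33.9

Net gain = 25.3 + 20.1 + (−14.8) = 30.6 dB.
Voltage ratio = 10^(30.6/20) = 33.9.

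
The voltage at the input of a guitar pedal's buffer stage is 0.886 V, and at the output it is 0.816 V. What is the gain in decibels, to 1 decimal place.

For a voltage ratio, dB = 20·log₁₀(V₂/V₁).
20·log₁₀(0.816/0.886) = 20·log₁₀(0.9210) = -0.7 dB.

-0.7 dB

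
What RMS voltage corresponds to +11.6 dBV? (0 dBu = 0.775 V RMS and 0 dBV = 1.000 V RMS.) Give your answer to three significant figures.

3.80 V

V = 1.000 V × 10^(+11.6/20).
= 1.000 × 3.802 = 3.80 V.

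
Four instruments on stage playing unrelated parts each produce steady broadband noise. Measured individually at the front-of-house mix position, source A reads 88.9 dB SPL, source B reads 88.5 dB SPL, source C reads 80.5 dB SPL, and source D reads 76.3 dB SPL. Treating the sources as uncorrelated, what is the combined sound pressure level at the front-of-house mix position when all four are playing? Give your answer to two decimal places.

92.15 dB SPL

Uncorrelated sources add in intensity (power), not in dB.
L_total = 10·log₁₀(10^(88.9/10) + 10^(88.5/10) + 10^(80.5/10) + 10^(76.3/10)) = 10·log₁₀(1639000000) = 92.15 dB SPL.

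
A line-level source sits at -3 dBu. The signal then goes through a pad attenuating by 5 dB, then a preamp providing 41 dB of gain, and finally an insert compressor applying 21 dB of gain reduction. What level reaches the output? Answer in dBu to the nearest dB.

In dB, series stages simply add:
-3 − 5 + 41 − 21 = +12 dBu.

+12 dBu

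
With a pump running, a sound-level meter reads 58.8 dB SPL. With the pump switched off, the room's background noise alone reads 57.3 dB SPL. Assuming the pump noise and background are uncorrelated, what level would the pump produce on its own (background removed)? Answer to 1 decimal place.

Background correction is a power subtraction:
L_src = 10·log₁₀(10^(58.8/10) − 10^(57.3/10)) = 10·log₁₀(221500) = 53.5 dB SPL.

53.5 dB SPL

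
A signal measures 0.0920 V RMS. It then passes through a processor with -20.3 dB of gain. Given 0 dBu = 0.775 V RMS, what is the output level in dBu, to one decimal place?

Input level: 20·log₁₀(0.0920/0.775) = -18.51 dBu.
Output: -18.51 − 20.3 = -38.8 dBu.

-38.8 dBu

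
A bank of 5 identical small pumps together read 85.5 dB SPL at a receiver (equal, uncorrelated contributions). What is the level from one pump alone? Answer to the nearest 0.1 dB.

5 equal incoherent sources add 10·log₁₀(5) = 6.99 dB over one source.
L_one = 85.5 − 6.99 = 78.5 dB SPL.

78.5 dB SPL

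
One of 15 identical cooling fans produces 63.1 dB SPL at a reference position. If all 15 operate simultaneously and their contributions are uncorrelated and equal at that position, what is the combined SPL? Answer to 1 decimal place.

15 equal incoherent sources raise the level by 10·log₁₀(15) = 11.76 dB.
L_total = 63.1 + 11.76 = 74.9 dB SPL.

74.9 dB SPL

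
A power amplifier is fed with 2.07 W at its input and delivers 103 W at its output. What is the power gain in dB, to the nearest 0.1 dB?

17.0 dB

Power is a power quantity, so gain = 10·log₁₀(P_out/P_in).
10·log₁₀(103/2.07) = 10·log₁₀(49.76) = 17.0 dB.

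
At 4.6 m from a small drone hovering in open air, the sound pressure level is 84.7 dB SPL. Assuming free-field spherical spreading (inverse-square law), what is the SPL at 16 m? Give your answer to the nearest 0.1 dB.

73.9 dB SPL

For a point source in a free field, ΔL = −20·log₁₀(d₂/d₁).
ΔL = −20·log₁₀(16/4.6) = -10.83 dB, so L₂ = 84.7 + (-10.83) = 73.9 dB SPL.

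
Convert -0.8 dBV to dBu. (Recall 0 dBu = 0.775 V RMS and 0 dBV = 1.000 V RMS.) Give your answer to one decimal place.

+1.4 dBu

The offset between the scales is 20·log₁₀(0.775/1.000) = −2.214 dB.
So dBu = -0.8 + 2.214 = +1.4 dBu.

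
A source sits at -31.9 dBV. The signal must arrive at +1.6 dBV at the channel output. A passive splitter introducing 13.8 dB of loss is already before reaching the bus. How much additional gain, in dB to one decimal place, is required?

47.3 dB

The required make-up gain is the shortfall in the dB sum.
G = +1.6 − (-31.9) + 13.8 = 47.3 dB.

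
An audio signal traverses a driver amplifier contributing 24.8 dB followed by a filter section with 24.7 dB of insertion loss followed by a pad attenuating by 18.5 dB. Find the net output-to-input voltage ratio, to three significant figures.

Net gain = 24.8 + (−24.7) + (−18.5) = -18.4 dB.
Voltage ratio = 10^(-18.4/20) = 0.120.

0.120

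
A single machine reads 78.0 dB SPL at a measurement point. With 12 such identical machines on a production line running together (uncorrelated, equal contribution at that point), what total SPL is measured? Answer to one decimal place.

88.8 dB SPL

12 equal incoherent sources raise the level by 10·log₁₀(12) = 10.79 dB.
L_total = 78.0 + 10.79 = 88.8 dB SPL.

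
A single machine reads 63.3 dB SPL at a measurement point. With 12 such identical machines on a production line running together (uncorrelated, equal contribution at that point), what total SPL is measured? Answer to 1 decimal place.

74.1 dB SPL

12 equal incoherent sources raise the level by 10·log₁₀(12) = 10.79 dB.
L_total = 63.3 + 10.79 = 74.1 dB SPL.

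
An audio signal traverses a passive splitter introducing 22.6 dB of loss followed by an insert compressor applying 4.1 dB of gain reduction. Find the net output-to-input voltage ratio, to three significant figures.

0.0462

Net gain = (−22.6) + (−4.1) = -26.7 dB.
Voltage ratio = 10^(-26.7/20) = 0.0462.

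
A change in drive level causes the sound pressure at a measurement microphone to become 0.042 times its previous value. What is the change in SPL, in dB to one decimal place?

Sound pressure is an amplitude quantity: ΔL = 20·log₁₀(p₂/p₁).
20·log₁₀(0.042) = -27.5 dB.

-27.5 dB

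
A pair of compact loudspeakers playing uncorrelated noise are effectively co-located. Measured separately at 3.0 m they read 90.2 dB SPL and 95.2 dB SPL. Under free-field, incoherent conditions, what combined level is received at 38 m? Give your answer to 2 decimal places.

Combined at 3.0 m: 10·log₁₀(10^(90.2/10)+10^(95.2/10)) = 96.393 dB SPL.
Then apply −20·log₁₀(38/3.0) = -22.053 dB → 74.34 dB SPL.

74.34 dB SPL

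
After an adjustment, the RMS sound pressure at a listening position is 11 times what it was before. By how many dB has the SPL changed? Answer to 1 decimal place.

Sound pressure is an amplitude quantity: ΔL = 20·log₁₀(p₂/p₁).
20·log₁₀(11) = 20.8 dB.

20.8 dB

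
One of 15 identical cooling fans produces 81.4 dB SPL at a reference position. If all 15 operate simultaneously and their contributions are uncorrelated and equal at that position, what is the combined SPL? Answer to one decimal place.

93.2 dB SPL

15 equal incoherent sources raise the level by 10·log₁₀(15) = 11.76 dB.
L_total = 81.4 + 11.76 = 93.2 dB SPL.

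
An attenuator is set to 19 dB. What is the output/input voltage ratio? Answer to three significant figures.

Voltage ratio = 10^(dB/20).
10^(-19/20) = 10^(-0.9500) = 0.112.

0.112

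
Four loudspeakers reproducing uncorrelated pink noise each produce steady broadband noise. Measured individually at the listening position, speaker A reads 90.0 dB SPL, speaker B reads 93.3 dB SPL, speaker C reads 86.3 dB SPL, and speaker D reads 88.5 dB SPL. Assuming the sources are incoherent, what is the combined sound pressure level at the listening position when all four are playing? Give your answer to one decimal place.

Incoherent sources sum as intensities:
L_total = 10·log₁₀(10^(90.0/10) + 10^(93.3/10) + 10^(86.3/10) + 10^(88.5/10)) = 10·log₁₀(4272000000) = 96.3 dB SPL.

96.3 dB SPL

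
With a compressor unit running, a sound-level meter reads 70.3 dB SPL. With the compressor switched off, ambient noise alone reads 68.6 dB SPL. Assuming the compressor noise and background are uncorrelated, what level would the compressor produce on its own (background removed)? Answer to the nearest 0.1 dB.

Subtract intensities: L_src = 10·log₁₀(10^(L_total/10) − 10^(L_bg/10)).
L_src = 10·log₁₀(10^(70.3/10) − 10^(68.6/10)) = 10·log₁₀(3471000) = 65.4 dB SPL.

65.4 dB SPL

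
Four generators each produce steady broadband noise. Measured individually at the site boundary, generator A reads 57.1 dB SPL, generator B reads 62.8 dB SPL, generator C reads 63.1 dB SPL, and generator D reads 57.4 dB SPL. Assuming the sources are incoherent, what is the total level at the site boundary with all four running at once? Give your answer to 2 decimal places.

67.00 dB SPL

Incoherent sources sum as intensities:
L_total = 10·log₁₀(10^(57.1/10) + 10^(62.8/10) + 10^(63.1/10) + 10^(57.4/10)) = 10·log₁₀(5010000) = 67.00 dB SPL.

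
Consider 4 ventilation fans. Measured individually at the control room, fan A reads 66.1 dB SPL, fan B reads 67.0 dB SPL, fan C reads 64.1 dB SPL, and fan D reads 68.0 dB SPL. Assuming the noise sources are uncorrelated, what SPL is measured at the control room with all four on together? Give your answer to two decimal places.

72.54 dB SPL

Add the sources as powers (linear), then convert back to dB:
L_total = 10·log₁₀(10^(66.1/10) + 10^(67.0/10) + 10^(64.1/10) + 10^(68.0/10)) = 10·log₁₀(17970000) = 72.54 dB SPL.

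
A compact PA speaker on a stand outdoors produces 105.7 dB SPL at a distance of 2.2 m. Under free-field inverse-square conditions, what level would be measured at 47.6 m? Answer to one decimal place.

79.0 dB SPL

Free-field point source: level drops by 20·log₁₀ of the distance ratio.
ΔL = −20·log₁₀(47.6/2.2) = -26.70 dB, so L₂ = 105.7 + (-26.70) = 79.0 dB SPL.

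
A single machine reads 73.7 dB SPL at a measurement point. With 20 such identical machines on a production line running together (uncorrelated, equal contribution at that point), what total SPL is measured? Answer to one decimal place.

86.7 dB SPL

20 equal incoherent sources raise the level by 10·log₁₀(20) = 13.01 dB.
L_total = 73.7 + 13.01 = 86.7 dB SPL.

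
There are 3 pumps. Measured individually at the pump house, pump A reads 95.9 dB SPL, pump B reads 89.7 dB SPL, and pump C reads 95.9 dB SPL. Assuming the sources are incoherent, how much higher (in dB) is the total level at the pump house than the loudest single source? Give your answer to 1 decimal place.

Add the sources as powers (linear), then convert back to dB:
L_total = 10·log₁₀(10^(95.9/10) + 10^(89.7/10) + 10^(95.9/10)) = 99.40 dB SPL.
Excess over the loudest (95.9 dB): 99.40 − 95.9 = 3.5 dB.

3.5 dB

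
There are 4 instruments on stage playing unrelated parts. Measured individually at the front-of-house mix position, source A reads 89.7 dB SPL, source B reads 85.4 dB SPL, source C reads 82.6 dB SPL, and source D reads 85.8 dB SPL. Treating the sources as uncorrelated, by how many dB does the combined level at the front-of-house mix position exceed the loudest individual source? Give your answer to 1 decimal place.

Incoherent sources sum as intensities:
L_total = 10·log₁₀(10^(89.7/10) + 10^(85.4/10) + 10^(82.6/10) + 10^(85.8/10)) = 92.65 dB SPL.
Excess over the loudest (89.7 dB): 92.65 − 89.7 = 3.0 dB.

3.0 dB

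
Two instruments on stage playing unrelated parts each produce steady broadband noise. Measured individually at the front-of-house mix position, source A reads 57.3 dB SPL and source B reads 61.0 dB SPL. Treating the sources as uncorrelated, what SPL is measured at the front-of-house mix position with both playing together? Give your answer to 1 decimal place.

62.5 dB SPL

Add the sources as powers (linear), then convert back to dB:
L_total = 10·log₁₀(10^(57.3/10) + 10^(61.0/10)) = 10·log₁₀(1796000) = 62.5 dB SPL.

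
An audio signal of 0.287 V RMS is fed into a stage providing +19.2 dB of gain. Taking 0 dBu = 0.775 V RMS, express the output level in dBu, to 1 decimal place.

+10.6 dBu

Input level: 20·log₁₀(0.287/0.775) = -8.63 dBu.
Output: -8.63 + 19.2 = +10.6 dBu.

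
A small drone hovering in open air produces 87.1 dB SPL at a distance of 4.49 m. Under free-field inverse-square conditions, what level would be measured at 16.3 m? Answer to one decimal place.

75.9 dB SPL

Free-field point source: level drops by 20·log₁₀ of the distance ratio.
ΔL = −20·log₁₀(16.3/4.49) = -11.20 dB, so L₂ = 87.1 + (-11.20) = 75.9 dB SPL.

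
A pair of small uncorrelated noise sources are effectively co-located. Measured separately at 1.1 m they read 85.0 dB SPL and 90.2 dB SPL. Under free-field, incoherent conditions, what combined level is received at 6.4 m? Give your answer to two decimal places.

Combined at 1.1 m: 10·log₁₀(10^(85.0/10)+10^(90.2/10)) = 91.346 dB SPL.
Then apply −20·log₁₀(6.4/1.1) = -15.296 dB → 76.05 dB SPL.

76.05 dB SPL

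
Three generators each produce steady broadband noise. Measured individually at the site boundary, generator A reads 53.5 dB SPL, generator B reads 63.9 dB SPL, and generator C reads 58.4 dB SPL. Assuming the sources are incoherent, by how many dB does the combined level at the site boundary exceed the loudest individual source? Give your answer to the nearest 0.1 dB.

1.4 dB

Incoherent sources sum as intensities:
L_total = 10·log₁₀(10^(53.5/10) + 10^(63.9/10) + 10^(58.4/10)) = 65.28 dB SPL.
Excess over the loudest (63.9 dB): 65.28 − 63.9 = 1.4 dB.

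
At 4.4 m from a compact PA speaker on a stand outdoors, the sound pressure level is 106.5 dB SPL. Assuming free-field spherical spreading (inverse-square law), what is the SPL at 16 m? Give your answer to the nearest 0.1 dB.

95.3 dB SPL

Free-field point source: level drops by 20·log₁₀ of the distance ratio.
ΔL = −20·log₁₀(16/4.4) = -11.21 dB, so L₂ = 106.5 + (-11.21) = 95.3 dB SPL.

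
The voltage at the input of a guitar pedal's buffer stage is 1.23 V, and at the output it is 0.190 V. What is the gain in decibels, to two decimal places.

Voltage is an amplitude quantity, so gain = 20·log₁₀(V_out/V_in).
20·log₁₀(0.190/1.23) = 20·log₁₀(0.1545) = -16.22 dB.

-16.22 dB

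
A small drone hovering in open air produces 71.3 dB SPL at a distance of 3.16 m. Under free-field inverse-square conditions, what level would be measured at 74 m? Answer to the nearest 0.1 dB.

43.9 dB SPL

Inverse-square spreading gives ΔL = −20·log₁₀(d₂/d₁).
ΔL = −20·log₁₀(74/3.16) = -27.39 dB, so L₂ = 71.3 + (-27.39) = 43.9 dB SPL.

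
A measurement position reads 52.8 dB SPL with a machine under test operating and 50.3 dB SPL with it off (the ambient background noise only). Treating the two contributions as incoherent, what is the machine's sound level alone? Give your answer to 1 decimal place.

Background correction is a power subtraction:
L_src = 10·log₁₀(10^(52.8/10) − 10^(50.3/10)) = 10·log₁₀(83390) = 49.2 dB SPL.

49.2 dB SPL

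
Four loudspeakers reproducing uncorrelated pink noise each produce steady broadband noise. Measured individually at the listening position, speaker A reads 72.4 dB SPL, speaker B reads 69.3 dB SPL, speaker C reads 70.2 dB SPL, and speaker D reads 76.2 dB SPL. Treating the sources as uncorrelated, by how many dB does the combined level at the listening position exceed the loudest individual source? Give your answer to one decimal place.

2.7 dB

Incoherent sources sum as intensities:
L_total = 10·log₁₀(10^(72.4/10) + 10^(69.3/10) + 10^(70.2/10) + 10^(76.2/10)) = 78.92 dB SPL.
Excess over the loudest (76.2 dB): 78.92 − 76.2 = 2.7 dB.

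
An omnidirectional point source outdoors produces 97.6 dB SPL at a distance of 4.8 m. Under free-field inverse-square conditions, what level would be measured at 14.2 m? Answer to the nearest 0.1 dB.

Inverse-square spreading gives ΔL = −20·log₁₀(d₂/d₁).
ΔL = −20·log₁₀(14.2/4.8) = -9.42 dB, so L₂ = 97.6 + (-9.42) = 88.2 dB SPL.

88.2 dB SPL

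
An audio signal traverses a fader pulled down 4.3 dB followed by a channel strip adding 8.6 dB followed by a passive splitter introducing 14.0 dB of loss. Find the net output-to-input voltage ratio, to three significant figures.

0.327

Net gain = (−4.3) + 8.6 + (−14.0) = -9.7 dB.
Voltage ratio = 10^(-9.7/20) = 0.327.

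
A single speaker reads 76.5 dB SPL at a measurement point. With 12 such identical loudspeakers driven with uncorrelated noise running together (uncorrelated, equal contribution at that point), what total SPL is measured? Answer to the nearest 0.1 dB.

87.3 dB SPL

12 equal incoherent sources raise the level by 10·log₁₀(12) = 10.79 dB.
L_total = 76.5 + 10.79 = 87.3 dB SPL.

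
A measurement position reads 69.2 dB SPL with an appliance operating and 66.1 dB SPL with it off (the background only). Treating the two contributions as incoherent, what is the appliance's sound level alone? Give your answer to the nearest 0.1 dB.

66.3 dB SPL

Subtract intensities: L_src = 10·log₁₀(10^(L_total/10) − 10^(L_bg/10)).
L_src = 10·log₁₀(10^(69.2/10) − 10^(66.1/10)) = 10·log₁₀(4244000) = 66.3 dB SPL.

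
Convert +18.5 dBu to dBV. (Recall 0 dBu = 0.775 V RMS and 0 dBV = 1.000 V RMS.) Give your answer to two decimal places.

+16.29 dBV

The offset between the scales is 20·log₁₀(0.775/1.000) = −2.214 dB.
So dBV = +18.5 − 2.214 = +16.29 dBV.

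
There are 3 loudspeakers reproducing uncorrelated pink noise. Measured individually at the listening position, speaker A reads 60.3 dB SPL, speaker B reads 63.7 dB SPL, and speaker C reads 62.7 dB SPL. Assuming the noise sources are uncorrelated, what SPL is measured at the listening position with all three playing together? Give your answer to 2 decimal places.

Incoherent sources sum as intensities:
L_total = 10·log₁₀(10^(60.3/10) + 10^(63.7/10) + 10^(62.7/10)) = 10·log₁₀(5278000) = 67.22 dB SPL.

67.22 dB SPL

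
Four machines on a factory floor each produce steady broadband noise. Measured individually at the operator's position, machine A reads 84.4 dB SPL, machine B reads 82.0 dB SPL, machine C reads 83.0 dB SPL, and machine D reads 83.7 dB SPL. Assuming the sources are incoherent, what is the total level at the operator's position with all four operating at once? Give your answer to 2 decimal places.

89.38 dB SPL

Add the sources as powers (linear), then convert back to dB:
L_total = 10·log₁₀(10^(84.4/10) + 10^(82.0/10) + 10^(83.0/10) + 10^(83.7/10)) = 10·log₁₀(867900000) = 89.38 dB SPL.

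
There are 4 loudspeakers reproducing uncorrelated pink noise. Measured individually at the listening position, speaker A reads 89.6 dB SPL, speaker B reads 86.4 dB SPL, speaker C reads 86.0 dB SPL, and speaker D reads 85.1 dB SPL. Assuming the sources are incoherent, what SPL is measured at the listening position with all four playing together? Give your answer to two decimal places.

Uncorrelated sources add in intensity (power), not in dB.
L_total = 10·log₁₀(10^(89.6/10) + 10^(86.4/10) + 10^(86.0/10) + 10^(85.1/10)) = 10·log₁₀(2070000000) = 93.16 dB SPL.

93.16 dB SPL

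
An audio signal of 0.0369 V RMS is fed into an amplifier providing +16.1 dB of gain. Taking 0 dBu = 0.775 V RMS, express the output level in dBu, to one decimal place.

Input level: 20·log₁₀(0.0369/0.775) = -26.45 dBu.
Output: -26.45 + 16.1 = -10.3 dBu.

-10.3 dBu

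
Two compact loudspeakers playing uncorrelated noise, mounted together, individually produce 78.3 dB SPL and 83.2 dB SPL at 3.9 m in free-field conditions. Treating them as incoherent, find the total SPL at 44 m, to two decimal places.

63.37 dB SPL

Combined at 3.9 m: 10·log₁₀(10^(78.3/10)+10^(83.2/10)) = 84.418 dB SPL.
Then apply −20·log₁₀(44/3.9) = -21.048 dB → 63.37 dB SPL.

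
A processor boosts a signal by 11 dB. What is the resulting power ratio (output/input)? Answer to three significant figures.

Power ratio = 10^(dB/10).
10^(11/10) = 10^(1.100) = 12.6.

12.6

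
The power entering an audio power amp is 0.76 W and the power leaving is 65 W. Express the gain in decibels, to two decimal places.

19.32 dB

Power is a power quantity, so gain = 10·log₁₀(P_out/P_in).
10·log₁₀(65/0.76) = 10·log₁₀(85.53) = 19.32 dB.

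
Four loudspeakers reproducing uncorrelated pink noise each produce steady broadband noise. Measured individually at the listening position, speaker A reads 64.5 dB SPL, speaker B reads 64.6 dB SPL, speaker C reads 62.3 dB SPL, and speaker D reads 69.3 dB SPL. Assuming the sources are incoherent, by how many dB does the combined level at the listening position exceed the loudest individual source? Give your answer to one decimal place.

Incoherent sources sum as intensities:
L_total = 10·log₁₀(10^(64.5/10) + 10^(64.6/10) + 10^(62.3/10) + 10^(69.3/10)) = 72.02 dB SPL.
Excess over the loudest (69.3 dB): 72.02 − 69.3 = 2.7 dB.

2.7 dB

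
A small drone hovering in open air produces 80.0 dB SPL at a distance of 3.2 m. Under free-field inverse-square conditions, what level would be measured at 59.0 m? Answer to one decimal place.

Free-field point source: level drops by 20·log₁₀ of the distance ratio.
ΔL = −20·log₁₀(59.0/3.2) = -25.31 dB, so L₂ = 80.0 + (-25.31) = 54.7 dB SPL.

54.7 dB SPL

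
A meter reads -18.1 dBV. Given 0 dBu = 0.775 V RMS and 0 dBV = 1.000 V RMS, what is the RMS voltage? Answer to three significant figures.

V = 1.000 V × 10^(-18.1/20).
= 1.000 × 0.1245 = 0.124 V.

0.124 V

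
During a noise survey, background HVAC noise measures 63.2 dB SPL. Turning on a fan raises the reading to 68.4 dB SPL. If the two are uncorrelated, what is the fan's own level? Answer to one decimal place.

66.8 dB SPL

Subtract intensities: L_src = 10·log₁₀(10^(L_total/10) − 10^(L_bg/10)).
L_src = 10·log₁₀(10^(68.4/10) − 10^(63.2/10)) = 10·log₁₀(4829000) = 66.8 dB SPL.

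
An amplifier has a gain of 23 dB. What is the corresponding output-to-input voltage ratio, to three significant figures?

Voltage ratio = 10^(dB/20).
10^(23/20) = 10^(1.150) = 14.1.

14.1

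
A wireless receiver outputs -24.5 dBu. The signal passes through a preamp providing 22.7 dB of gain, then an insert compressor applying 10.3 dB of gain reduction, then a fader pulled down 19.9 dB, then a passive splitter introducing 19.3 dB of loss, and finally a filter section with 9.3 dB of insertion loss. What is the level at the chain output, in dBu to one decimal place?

-60.6 dBu

In dB, series stages simply add:
-24.5 + 22.7 − 10.3 − 19.9 − 19.3 − 9.3 = -60.6 dBu.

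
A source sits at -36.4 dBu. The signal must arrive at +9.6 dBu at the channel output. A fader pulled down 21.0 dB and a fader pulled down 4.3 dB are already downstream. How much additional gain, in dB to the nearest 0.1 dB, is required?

71.3 dB

The required make-up gain is the shortfall in the dB sum.
G = +9.6 − (-36.4) + 21.0 + 4.3 = 71.3 dB.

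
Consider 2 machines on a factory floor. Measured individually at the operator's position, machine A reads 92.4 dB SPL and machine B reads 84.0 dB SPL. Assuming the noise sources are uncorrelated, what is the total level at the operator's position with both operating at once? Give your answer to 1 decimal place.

Uncorrelated sources add in intensity (power), not in dB.
L_total = 10·log₁₀(10^(92.4/10) + 10^(84.0/10)) = 10·log₁₀(1989000000) = 93.0 dB SPL.

93.0 dB SPL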